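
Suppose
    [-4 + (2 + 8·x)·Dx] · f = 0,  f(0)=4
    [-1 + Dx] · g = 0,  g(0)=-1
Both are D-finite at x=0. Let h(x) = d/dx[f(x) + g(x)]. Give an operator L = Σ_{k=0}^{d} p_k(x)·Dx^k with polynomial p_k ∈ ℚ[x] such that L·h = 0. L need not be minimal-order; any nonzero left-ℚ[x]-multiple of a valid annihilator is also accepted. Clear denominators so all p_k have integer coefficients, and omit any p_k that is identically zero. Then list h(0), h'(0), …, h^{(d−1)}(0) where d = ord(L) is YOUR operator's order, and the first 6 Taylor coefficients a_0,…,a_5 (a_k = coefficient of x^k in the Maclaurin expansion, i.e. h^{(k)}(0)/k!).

f: a_k = 4, 8, -8, 16, -40, 112, …
g: a_k = -1, -1, -1/2, -1/6, -1/24, -1/120, …
h₀=f+g: left-lcm gives L₀, ord ≤ 2.
Derive L from L₀ (diff closure).
L = (-14 - 8·x) + (11 - 8·x - 16·x^2)·Dx + (3 + 16·x + 16·x^2)·Dx^2  (order 2).
h: a_k = 7, -17, 95/2, -961/6, 13439/24, -241921/120, …
ICs: h(0) = 7, h′(0) = -17.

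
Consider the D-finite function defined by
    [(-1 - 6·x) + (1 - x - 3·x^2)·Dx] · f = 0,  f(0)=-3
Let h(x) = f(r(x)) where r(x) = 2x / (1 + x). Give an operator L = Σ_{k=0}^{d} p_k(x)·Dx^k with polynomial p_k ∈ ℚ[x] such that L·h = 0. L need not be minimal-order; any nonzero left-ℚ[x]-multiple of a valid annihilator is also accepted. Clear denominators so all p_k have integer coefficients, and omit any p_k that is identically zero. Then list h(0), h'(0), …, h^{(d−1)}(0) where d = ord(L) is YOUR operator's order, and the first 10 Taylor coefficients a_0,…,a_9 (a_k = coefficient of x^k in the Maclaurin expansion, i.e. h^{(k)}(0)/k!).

f: a_k = -3, -3, -12, -21, -57, -120, -291, -651, -1524, -3477, …
f∘r: x↦r, Dx↦Dx/r' in L_f ⇒ L₀.
L = (2 + 26·x) + (-1 - x + 13·x^2 + 13·x^3)·Dx  (order 1).
h: a_k = -3, -6, -42, -78, -546, -1014, -7098, -13182, -92274, -171366, …
ICs: h(0) = -3.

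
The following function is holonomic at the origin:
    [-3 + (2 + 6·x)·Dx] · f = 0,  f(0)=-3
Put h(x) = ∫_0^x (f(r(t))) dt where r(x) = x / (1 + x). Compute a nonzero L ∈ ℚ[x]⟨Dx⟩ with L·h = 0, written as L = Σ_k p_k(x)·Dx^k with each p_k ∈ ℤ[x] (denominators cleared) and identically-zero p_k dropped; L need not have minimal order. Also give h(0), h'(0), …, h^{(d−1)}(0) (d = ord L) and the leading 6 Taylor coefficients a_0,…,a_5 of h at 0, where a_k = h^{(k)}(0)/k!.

L = -3·Dx + (2 + 10·x + 8·x^2)·Dx^2  (order 2).
h: a_k = 0, -3, -9/4, 21/8, -261/64, 5031/640, …
ICs: h(0) = 0, h′(0) = -3.

f: a_k = -3, -9/2, 27/8, -81/16, 1215/128, -5103/256, …
h₀=f(r): pull back L_f along r ⇒ L₀.
Integrate: L := L₀·Dx.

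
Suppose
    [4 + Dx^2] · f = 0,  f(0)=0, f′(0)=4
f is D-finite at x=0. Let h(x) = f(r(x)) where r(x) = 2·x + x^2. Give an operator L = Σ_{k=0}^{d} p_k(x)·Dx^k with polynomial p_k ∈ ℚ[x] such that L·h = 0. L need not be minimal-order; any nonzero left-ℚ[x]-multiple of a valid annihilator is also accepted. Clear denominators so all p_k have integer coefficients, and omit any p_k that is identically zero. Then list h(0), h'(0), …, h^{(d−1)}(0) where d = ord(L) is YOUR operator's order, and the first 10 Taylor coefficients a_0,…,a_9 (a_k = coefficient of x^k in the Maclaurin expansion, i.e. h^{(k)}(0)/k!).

L = (16 + 48·x + 48·x^2 + 16·x^3) - Dx + (1 + x)·Dx^2  (order 2).
h: a_k = 0, 8, 4, -64/3, -32, 16/15, 40, 11392/315, -64/45, -77552/2835, …
ICs: h(0) = 0, h′(0) = 8.

f: a_k = 0, 4, 0, -8/3, 0, 8/15, 0, -16/315, 0, 8/2835, …
Substitute x→r, Dx→(1/r')Dx; clear ⇒ L₀.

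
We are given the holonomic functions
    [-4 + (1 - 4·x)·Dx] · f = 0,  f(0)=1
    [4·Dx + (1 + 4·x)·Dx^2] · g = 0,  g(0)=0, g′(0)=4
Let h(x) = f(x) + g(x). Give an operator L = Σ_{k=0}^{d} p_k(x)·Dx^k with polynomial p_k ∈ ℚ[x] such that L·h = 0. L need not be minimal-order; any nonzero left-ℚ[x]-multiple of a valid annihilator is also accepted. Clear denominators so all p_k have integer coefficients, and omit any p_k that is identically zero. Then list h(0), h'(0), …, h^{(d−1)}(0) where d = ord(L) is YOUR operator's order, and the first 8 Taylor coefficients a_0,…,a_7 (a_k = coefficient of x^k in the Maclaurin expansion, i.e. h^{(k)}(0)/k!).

f: a_k = 1, 4, 16, 64, 256, 1024, 4096, 16384, …
g: a_k = 0, 4, -8, 64/3, -64, 1024/5, -2048/3, 16384/7, …
f+g: L₀ = lclm(L_f,L_g), ord ≤ 1+2.
L = (160 + 128·x)·Dx + (16 + 256·x + 256·x^2)·Dx^2 + (-3 - 4·x + 48·x^2 + 64·x^3)·Dx^3  (order 3).
h: a_k = 1, 8, 8, 256/3, 192, 6144/5, 10240/3, 131072/7, …
ICs: h(0) = 1, h′(0) = 8, h′′(0) = 16.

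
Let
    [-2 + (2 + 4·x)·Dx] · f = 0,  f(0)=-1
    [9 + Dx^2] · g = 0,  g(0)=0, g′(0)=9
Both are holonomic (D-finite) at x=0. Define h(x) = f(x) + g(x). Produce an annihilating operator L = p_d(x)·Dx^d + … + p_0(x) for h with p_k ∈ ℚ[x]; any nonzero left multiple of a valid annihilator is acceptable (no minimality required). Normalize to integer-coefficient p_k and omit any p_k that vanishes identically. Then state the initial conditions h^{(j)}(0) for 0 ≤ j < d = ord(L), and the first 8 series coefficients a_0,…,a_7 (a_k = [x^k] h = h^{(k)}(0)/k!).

L = (-27 - 81·x - 81·x^2) + (18 + 117·x + 243·x^2 + 162·x^3)·Dx + (-3 - 9·x - 9·x^2)·Dx^2 + (2 + 13·x + 27·x^2 + 18·x^3)·Dx^3  (order 3).
h: a_k = -1, 8, 1/2, -14, 5/8, 26/5, 21/16, -471/140, …
ICs: h(0) = -1, h′(0) = 8, h′′(0) = 1.

f: a_k = -1, -1, 1/2, -1/2, 5/8, -7/8, 21/16, -33/16, …
g: a_k = 0, 9, 0, -27/2, 0, 243/40, 0, -729/560, …
h₀=f+g: left-lcm gives L₀, ord ≤ 3.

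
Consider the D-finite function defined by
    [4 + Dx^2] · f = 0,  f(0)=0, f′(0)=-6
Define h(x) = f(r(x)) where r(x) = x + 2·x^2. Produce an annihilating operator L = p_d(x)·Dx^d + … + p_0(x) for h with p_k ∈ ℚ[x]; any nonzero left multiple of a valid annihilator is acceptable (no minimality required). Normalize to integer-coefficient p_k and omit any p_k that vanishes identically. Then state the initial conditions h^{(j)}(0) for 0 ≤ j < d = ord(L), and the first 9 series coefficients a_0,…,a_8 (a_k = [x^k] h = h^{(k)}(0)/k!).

L = (4 + 48·x + 192·x^2 + 256·x^3) - 4·Dx + (1 + 4·x)·Dx^2  (order 2).
h: a_k = 0, -6, -12, 4, 24, 236/5, 24, -3352/105, -944/15, …
ICs: h(0) = 0, h′(0) = -6.

f: a_k = 0, -6, 0, 4, 0, -4/5, 0, 8/105, 0, …
h₀=f(r): pull back L_f along r ⇒ L₀.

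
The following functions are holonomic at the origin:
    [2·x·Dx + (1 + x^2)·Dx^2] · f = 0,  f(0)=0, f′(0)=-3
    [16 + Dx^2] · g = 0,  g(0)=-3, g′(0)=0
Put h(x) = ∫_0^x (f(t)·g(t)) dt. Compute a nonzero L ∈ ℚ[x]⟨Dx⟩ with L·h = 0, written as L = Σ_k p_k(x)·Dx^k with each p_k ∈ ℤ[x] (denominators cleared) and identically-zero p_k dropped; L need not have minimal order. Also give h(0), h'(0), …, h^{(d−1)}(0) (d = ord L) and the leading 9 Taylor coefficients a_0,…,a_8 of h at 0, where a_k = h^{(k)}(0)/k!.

f: a_k = 0, -3, 0, 1, 0, -3/5, 0, 3/7, 0, …
g: a_k = -3, 0, 24, 0, -32, 0, 256/15, 0, -512/105, …
Product ⇒ symmetric product L₀, ord ≤ 4.
h=∫h₀ ⇒ L = L₀·Dx.
L = (5440 + 19136·x^2 + 25856·x^4 + 16384·x^6 + 4096·x^8)·Dx + (1152·x + 3200·x^3 + 3072·x^5 + 1024·x^7)·Dx^2 + (612 + 2252·x^2 + 3168·x^4 + 2048·x^6 + 512·x^8)·Dx^3 + (72·x + 200·x^3 + 192·x^5 + 64·x^7)·Dx^4 + (17 + 66·x^2 + 97·x^4 + 64·x^6 + 16·x^8)·Dx^5  (order 5).
h: a_k = 0, 0, 9/2, 0, -75/4, 0, 203/10, 0, -3461/280, …
ICs: h(0) = 0, h′(0) = 0, h′′(0) = 9, h′′′(0) = 0, h′′′′(0) = -450.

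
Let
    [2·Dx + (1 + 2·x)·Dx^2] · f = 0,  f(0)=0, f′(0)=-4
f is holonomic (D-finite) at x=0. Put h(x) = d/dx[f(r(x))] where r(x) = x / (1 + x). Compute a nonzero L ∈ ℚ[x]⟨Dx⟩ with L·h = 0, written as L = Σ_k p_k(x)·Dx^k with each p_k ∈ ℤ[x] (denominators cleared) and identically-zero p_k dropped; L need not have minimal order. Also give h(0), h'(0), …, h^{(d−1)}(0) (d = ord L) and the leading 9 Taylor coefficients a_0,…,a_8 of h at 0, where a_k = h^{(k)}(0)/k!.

f: a_k = 0, -4, 4, -16/3, 8, -64/5, 64/3, -256/7, 64, …
Substitute x→r, Dx→(1/r')Dx; clear ⇒ L₀.
Differentiate: ansatz ord ≤ ord L₀ ⇒ L.
L = (4 + 6·x) + (1 + 4·x + 3·x^2)·Dx  (order 1).
h: a_k = -4, 16, -52, 160, -484, 1456, -4372, 13120, -39364, …
ICs: h(0) = -4.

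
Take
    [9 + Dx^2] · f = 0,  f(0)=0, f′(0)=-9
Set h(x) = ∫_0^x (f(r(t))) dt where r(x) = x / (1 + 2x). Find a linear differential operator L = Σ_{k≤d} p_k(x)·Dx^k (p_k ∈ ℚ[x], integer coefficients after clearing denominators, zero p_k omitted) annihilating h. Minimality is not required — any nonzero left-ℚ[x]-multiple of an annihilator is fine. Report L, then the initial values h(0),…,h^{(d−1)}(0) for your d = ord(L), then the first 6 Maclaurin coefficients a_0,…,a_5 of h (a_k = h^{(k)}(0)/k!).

f: a_k = 0, -9, 0, 27/2, 0, -243/40, …
f∘r: x↦r, Dx↦Dx/r' in L_f ⇒ L₀.
∫: right-multiply L₀ by Dx.
L = 9·Dx + (4 + 24·x + 48·x^2 + 32·x^3)·Dx^2 + (1 + 8·x + 24·x^2 + 32·x^3 + 16·x^4)·Dx^3  (order 3).
h: a_k = 0, 0, -9/2, 6, -45/8, -9/5, …
ICs: h(0) = 0, h′(0) = 0, h′′(0) = -9.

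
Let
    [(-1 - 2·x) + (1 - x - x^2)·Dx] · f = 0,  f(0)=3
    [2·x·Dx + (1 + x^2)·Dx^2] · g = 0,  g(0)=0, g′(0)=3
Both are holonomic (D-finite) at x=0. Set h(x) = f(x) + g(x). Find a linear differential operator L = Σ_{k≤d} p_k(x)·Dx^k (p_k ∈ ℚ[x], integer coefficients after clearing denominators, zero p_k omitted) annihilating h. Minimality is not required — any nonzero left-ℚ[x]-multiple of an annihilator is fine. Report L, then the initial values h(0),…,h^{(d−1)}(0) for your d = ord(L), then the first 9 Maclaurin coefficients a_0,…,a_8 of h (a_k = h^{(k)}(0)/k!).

L = (-4 + 16·x + 64·x^2 + 72·x^3 + 66·x^4 + 6·x^6)·Dx + (10 + 24·x + 28·x^2 + 60·x^3 + 65·x^4 + 50·x^5 + 3·x^6 + 6·x^7)·Dx^2 + (-2 - 2·x - 2·x^2 + 8·x^3 + 5·x^4 + 11·x^5 + 6·x^6 + x^7 + x^8)·Dx^3  (order 3).
h: a_k = 3, 6, 6, 8, 15, 123/5, 39, 438/7, 102, …
ICs: h(0) = 3, h′(0) = 6, h′′(0) = 12.

f: a_k = 3, 3, 6, 9, 15, 24, 39, 63, 102, …
g: a_k = 0, 3, 0, -1, 0, 3/5, 0, -3/7, 0, …
h₀=f+g: left-lcm gives L₀, ord ≤ 3.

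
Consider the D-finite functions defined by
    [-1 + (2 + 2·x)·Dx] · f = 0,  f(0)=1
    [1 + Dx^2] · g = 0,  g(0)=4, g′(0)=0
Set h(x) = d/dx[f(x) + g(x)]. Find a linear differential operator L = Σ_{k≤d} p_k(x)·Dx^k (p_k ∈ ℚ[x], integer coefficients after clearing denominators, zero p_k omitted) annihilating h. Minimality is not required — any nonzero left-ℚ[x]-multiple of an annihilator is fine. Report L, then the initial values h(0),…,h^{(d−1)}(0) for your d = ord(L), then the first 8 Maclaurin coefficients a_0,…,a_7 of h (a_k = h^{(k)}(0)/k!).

L = (-19 - 8·x - 4·x^2) + (-14 - 30·x - 24·x^2 - 8·x^3)·Dx + (-19 - 8·x - 4·x^2)·Dx^2 + (-14 - 30·x - 24·x^2 - 8·x^3)·Dx^3  (order 3).
h: a_k = 1/2, -17/4, 3/16, 49/96, 35/256, -1201/7680, 231/2048, -134111/1290240, …
ICs: h(0) = 1/2, h′(0) = -17/4, h′′(0) = 3/8.

f: a_k = 1, 1/2, -1/8, 1/16, -5/128, 7/256, -21/1024, 33/2048, …
g: a_k = 4, 0, -2, 0, 1/6, 0, -1/180, 0, …
Weyl lclm of L_f,L_g ⇒ L₀ (ord ≤ 3).
Differentiate: ansatz ord ≤ ord L₀ ⇒ L.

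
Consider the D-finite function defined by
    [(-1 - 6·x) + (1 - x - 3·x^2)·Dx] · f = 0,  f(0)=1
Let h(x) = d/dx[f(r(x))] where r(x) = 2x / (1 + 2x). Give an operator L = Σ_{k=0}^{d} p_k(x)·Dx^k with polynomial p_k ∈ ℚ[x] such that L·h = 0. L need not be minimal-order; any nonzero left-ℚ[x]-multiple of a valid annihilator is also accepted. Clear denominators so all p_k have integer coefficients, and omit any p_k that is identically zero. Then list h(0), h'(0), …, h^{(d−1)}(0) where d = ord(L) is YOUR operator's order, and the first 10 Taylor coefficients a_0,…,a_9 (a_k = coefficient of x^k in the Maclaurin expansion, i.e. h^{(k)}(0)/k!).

L = (12 + 72·x + 576·x^2 + 672·x^3) + (-1 - 18·x - 48·x^2 + 136·x^3 + 336·x^4)·Dx  (order 1).
h: a_k = 2, 24, 0, 576, -1440, 13824, -56448, 350208, -1658880, 8939520, …
ICs: h(0) = 2.

f: a_k = 1, 1, 4, 7, 19, 40, 97, 217, 508, 1159, …
Change of var in L_f (x↦r) gives L₀.
h₀' ⇒ L via d/dx closure of L₀.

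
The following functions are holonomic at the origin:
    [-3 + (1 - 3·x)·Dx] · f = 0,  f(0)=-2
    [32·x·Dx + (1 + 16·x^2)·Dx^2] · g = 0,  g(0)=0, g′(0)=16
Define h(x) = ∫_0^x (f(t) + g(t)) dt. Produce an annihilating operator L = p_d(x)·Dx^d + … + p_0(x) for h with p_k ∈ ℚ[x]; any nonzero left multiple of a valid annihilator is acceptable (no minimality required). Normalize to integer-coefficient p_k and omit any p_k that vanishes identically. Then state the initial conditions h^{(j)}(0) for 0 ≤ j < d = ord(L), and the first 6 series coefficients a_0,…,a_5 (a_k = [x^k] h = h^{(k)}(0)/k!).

L = (-96 + 1152·x + 4608·x^2)·Dx^2 + (43 - 96·x + 240·x^2 + 4608·x^3)·Dx^3 + (-3 - 7·x - 112·x^3 + 768·x^4)·Dx^4  (order 4).
h: a_k = 0, -2, 5, -6, -209/6, -162/5, …
ICs: h(0) = 0, h′(0) = -2, h′′(0) = 10, h′′′(0) = -36.

f: a_k = -2, -6, -18, -54, -162, -486, …
g: a_k = 0, 16, 0, -256/3, 0, 4096/5, …
Sum ⇒ L₀ = lclm(L_f,L_g) in ℚ(x)⟨Dx⟩.
h=∫h₀ ⇒ L = L₀·Dx.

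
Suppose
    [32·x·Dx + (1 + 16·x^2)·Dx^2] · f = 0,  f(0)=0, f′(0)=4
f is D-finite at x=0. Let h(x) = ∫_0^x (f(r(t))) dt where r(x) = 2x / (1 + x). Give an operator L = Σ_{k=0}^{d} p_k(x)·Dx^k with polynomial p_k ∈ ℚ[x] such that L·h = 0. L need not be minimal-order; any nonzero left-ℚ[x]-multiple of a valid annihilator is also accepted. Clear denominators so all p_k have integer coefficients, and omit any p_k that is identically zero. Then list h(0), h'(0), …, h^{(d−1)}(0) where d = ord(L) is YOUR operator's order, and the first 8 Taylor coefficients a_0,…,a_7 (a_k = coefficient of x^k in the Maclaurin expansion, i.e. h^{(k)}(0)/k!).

L = (2 + 130·x)·Dx^2 + (1 + 2·x + 65·x^2)·Dx^3  (order 3).
h: a_k = 0, 0, 4, -8/3, -122/3, 504/5, 13844/15, -93208/21, …
ICs: h(0) = 0, h′(0) = 0, h′′(0) = 8.

f: a_k = 0, 4, 0, -64/3, 0, 1024/5, 0, -16384/7, …
Substitute x→r, Dx→(1/r')Dx; clear ⇒ L₀.
h=∫h₀ ⇒ L = L₀·Dx.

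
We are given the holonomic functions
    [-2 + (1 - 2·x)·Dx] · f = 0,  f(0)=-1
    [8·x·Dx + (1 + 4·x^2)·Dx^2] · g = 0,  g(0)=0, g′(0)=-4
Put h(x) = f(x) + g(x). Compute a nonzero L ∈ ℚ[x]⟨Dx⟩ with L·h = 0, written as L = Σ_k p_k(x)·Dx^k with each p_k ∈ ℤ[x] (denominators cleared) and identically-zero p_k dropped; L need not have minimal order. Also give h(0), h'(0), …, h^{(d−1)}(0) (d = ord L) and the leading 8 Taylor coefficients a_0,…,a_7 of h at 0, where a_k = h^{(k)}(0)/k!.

f: a_k = -1, -2, -4, -8, -16, -32, -64, -128, …
g: a_k = 0, -4, 0, 16/3, 0, -64/5, 0, 256/7, …
L₀ := lclm(L_f,L_g); ord L₀ ≤ 1+2.
L = (-8 + 64·x + 96·x^2)·Dx + (8 - 8·x + 32·x^2 + 96·x^3)·Dx^2 + (-1 + 16·x^4)·Dx^3  (order 3).
h: a_k = -1, -6, -4, -8/3, -16, -224/5, -64, -640/7, …
ICs: h(0) = -1, h′(0) = -6, h′′(0) = -8.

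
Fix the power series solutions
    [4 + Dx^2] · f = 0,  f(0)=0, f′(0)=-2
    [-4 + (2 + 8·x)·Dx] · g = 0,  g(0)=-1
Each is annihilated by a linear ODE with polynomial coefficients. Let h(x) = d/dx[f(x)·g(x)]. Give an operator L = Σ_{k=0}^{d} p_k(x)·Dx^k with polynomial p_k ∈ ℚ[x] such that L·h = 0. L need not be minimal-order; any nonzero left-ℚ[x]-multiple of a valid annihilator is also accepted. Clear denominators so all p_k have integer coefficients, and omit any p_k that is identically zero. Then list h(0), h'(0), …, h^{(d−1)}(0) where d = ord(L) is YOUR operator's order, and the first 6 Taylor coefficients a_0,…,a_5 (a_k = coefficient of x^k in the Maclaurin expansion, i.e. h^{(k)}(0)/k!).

f: a_k = 0, -2, 0, 4/3, 0, -4/15, …
g: a_k = -1, -2, 2, -4, 10, -28, …
L₀ := L_f ⊗_s L_g (sym. prod.), ord ≤ 2.
Differentiate: ansatz ord ≤ ord L₀ ⇒ L.
L = (8 + 96·x + 256·x^2 + 256·x^3 + 256·x^4) + (2 - 48·x^2 - 64·x^3)·Dx + (1 + 10·x + 36·x^2 + 64·x^3 + 64·x^4)·Dx^2  (order 2).
h: a_k = 2, 8, -16, 64/3, -256/3, 1536/5, …
ICs: h(0) = 2, h′(0) = 8.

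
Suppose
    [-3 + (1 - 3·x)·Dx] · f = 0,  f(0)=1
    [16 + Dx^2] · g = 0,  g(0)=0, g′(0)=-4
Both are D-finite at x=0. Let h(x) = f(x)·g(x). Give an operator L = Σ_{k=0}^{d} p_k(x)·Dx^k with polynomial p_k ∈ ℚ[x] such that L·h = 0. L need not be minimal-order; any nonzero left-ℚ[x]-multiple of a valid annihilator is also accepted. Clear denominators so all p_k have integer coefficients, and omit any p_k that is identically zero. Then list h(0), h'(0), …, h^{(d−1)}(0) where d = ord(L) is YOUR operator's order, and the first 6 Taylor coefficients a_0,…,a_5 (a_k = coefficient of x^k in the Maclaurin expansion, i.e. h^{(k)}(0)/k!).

L = (-16 + 48·x) + 6·Dx + (-1 + 3·x)·Dx^2  (order 2).
h: a_k = 0, -4, -12, -76/3, -76, -3548/15, …
ICs: h(0) = 0, h′(0) = -4.

f: a_k = 1, 3, 9, 27, 81, 243, …
g: a_k = 0, -4, 0, 32/3, 0, -128/15, …
L₀ := L_f ⊗_s L_g (sym. prod.), ord ≤ 2.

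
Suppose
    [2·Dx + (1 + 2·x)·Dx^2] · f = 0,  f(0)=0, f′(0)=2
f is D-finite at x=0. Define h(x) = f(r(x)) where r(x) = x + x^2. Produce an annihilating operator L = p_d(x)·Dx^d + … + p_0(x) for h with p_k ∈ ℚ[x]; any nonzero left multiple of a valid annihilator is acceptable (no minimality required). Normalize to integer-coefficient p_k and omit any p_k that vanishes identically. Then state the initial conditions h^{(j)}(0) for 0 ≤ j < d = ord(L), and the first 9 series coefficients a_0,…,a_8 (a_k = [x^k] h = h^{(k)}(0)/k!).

L = (4·x + 4·x^2)·Dx + (1 + 4·x + 6·x^2 + 4·x^3)·Dx^2  (order 2).
h: a_k = 0, 2, 0, -4/3, 2, -8/5, 0, 16/7, -4, …
ICs: h(0) = 0, h′(0) = 2.

f: a_k = 0, 2, -2, 8/3, -4, 32/5, -32/3, 128/7, -32, …
h₀=f(r): pull back L_f along r ⇒ L₀.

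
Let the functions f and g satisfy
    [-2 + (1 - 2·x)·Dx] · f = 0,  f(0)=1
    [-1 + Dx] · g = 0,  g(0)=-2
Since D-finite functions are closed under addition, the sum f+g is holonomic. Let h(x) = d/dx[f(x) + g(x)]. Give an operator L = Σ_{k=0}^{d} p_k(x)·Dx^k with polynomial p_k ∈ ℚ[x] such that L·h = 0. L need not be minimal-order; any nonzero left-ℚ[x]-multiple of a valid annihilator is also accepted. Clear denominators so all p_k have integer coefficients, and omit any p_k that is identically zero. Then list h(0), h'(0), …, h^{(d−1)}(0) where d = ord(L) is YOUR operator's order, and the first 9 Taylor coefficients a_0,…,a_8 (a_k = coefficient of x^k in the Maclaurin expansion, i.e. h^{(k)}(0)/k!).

L = (20 + 8·x) + (-23 - 4·x + 4·x^2)·Dx + (3 - 4·x - 4·x^2)·Dx^2  (order 2).
h: a_k = 0, 6, 23, 191/3, 1919/12, 23039/60, 322559/360, 5160959/2520, 92897279/20160, …
ICs: h(0) = 0, h′(0) = 6.

f: a_k = 1, 2, 4, 8, 16, 32, 64, 128, 256, …
g: a_k = -2, -2, -1, -1/3, -1/12, -1/60, -1/360, -1/2520, -1/20160, …
f+g: L₀ = lclm(L_f,L_g), ord ≤ 1+1.
Derive L from L₀ (diff closure).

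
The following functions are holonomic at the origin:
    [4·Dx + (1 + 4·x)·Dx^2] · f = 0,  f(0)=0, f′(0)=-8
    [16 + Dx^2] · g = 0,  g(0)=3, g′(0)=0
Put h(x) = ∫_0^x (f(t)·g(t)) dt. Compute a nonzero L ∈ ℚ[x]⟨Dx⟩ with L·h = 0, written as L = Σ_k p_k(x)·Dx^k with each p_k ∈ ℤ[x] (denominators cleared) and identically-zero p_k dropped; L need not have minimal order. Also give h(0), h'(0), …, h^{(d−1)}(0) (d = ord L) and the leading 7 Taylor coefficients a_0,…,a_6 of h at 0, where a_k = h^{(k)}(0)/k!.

L = (-768 + 6144·x + 77824·x^2 + 262144·x^3 + 262144·x^4)·Dx + (256 + 5120·x + 24576·x^2 + 32768·x^3)·Dx^2 + (1280·x + 10752·x^2 + 32768·x^3 + 32768·x^4)·Dx^3 + (16 + 320·x + 1536·x^2 + 2048·x^3)·Dx^4 + (3 + 56·x + 368·x^2 + 1024·x^3 + 1024·x^4)·Dx^5  (order 5).
h: a_k = 0, 0, -12, 16, 16, 0, -384/5, …
ICs: h(0) = 0, h′(0) = 0, h′′(0) = -24, h′′′(0) = 96, h′′′′(0) = 384.

f: a_k = 0, -8, 16, -128/3, 128, -2048/5, 4096/3, …
g: a_k = 3, 0, -24, 0, 32, 0, -256/15, …
Sym-product of L_f,L_g gives L₀ (≤ ord 4).
∫: right-multiply L₀ by Dx.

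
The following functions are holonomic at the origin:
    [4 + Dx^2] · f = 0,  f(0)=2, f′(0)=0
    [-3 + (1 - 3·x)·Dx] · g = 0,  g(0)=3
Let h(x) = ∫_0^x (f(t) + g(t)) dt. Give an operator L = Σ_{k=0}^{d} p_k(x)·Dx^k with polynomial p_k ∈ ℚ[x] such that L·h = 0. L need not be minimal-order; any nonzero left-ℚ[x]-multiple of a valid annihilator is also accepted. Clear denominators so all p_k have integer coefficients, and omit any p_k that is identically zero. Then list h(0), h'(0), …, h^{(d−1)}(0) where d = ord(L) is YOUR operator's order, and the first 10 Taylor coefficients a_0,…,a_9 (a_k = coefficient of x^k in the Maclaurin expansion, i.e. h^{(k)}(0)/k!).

f: a_k = 2, 0, -4, 0, 4/3, 0, -8/45, 0, 4/315, 0, …
g: a_k = 3, 9, 27, 81, 243, 729, 2187, 6561, 19683, 59049, …
Sum ⇒ L₀ = lclm(L_f,L_g) in ℚ(x)⟨Dx⟩.
∫: right-multiply L₀ by Dx.
L = (-348 + 144·x - 216·x^2)·Dx + (44 - 180·x + 216·x^2 - 216·x^3)·Dx^2 + (-87 + 36·x - 54·x^2)·Dx^3 + (11 - 45·x + 54·x^2 - 54·x^3)·Dx^4  (order 4).
h: a_k = 0, 5, 9/2, 23/3, 81/4, 733/15, 243/2, 98407/315, 6561/8, 6200149/2835, …
ICs: h(0) = 0, h′(0) = 5, h′′(0) = 9, h′′′(0) = 46.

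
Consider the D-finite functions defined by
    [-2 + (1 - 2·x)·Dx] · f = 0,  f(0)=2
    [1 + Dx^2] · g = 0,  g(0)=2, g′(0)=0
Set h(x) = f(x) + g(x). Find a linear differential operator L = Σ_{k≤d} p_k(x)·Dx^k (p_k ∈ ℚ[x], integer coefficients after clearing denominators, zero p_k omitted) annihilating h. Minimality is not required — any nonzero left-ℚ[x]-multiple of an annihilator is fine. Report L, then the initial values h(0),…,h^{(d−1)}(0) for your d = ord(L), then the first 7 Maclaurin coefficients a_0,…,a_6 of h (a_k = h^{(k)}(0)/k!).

f: a_k = 2, 4, 8, 16, 32, 64, 128, …
g: a_k = 2, 0, -1, 0, 1/12, 0, -1/360, …
Weyl lclm of L_f,L_g ⇒ L₀ (ord ≤ 3).
L = (50 - 8·x + 8·x^2) + (-9 + 22·x - 12·x^2 + 8·x^3)·Dx + (50 - 8·x + 8·x^2)·Dx^2 + (-9 + 22·x - 12·x^2 + 8·x^3)·Dx^3  (order 3).
h: a_k = 4, 4, 7, 16, 385/12, 64, 46079/360, …
ICs: h(0) = 4, h′(0) = 4, h′′(0) = 14.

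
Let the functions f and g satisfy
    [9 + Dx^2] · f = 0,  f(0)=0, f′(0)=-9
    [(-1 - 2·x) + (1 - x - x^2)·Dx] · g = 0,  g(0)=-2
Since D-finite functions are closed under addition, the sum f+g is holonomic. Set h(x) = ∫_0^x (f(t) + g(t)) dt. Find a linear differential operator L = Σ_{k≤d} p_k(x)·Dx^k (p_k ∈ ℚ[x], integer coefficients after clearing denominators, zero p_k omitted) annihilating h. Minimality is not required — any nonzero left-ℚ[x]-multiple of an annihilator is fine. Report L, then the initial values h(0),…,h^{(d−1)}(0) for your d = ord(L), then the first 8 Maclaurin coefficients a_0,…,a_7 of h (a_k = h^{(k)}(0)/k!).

L = (-243 - 432·x + 81·x^2 - 216·x^3 - 405·x^4 - 162·x^5)·Dx + (117 - 225·x - 36·x^2 + 297·x^3 - 54·x^4 - 243·x^5 - 81·x^6)·Dx^2 + (-27 - 48·x + 9·x^2 - 24·x^3 - 45·x^4 - 18·x^5)·Dx^3 + (13 - 25·x - 4·x^2 + 33·x^3 - 6·x^4 - 27·x^5 - 9·x^6)·Dx^4  (order 4).
h: a_k = 0, -2, -11/2, -4/3, 15/8, -2, -883/240, -26/7, …
ICs: h(0) = 0, h′(0) = -2, h′′(0) = -11, h′′′(0) = -8.

f: a_k = 0, -9, 0, 27/2, 0, -243/40, 0, 729/560, …
g: a_k = -2, -2, -4, -6, -10, -16, -26, -42, …
Weyl lclm of L_f,L_g ⇒ L₀ (ord ≤ 3).
∫: right-multiply L₀ by Dx.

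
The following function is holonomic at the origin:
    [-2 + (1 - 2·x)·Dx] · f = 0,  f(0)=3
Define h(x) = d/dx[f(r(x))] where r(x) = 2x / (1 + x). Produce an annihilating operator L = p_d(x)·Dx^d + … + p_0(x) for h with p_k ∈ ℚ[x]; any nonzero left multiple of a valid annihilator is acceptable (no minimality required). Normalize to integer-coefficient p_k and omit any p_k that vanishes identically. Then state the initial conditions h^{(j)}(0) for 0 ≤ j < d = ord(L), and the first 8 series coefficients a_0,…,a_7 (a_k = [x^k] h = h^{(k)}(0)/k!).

L = 6 + (-1 + 3·x)·Dx  (order 1).
h: a_k = 12, 72, 324, 1296, 4860, 17496, 61236, 209952, …
ICs: h(0) = 12.

f: a_k = 3, 6, 12, 24, 48, 96, 192, 384, …
f∘r: x↦r, Dx↦Dx/r' in L_f ⇒ L₀.
Derive L from L₀ (diff closure).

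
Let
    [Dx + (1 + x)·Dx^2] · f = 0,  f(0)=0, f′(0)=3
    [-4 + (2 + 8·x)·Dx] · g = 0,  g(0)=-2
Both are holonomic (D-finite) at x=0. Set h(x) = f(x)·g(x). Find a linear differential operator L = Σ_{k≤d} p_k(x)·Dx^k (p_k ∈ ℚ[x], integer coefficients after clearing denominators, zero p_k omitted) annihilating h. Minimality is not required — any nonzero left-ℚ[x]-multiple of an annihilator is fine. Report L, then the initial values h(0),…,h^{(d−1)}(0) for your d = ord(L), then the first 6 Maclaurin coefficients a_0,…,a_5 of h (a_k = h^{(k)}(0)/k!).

L = (10 + 4·x) + (-3 - 12·x)·Dx + (1 + 9·x + 24·x^2 + 16·x^3)·Dx^2  (order 2).
h: a_k = 0, -6, -9, 16, -65/2, 389/5, …
ICs: h(0) = 0, h′(0) = -6.

f: a_k = 0, 3, -3/2, 1, -3/4, 3/5, …
g: a_k = -2, -4, 4, -8, 20, -56, …
Sym-product of L_f,L_g gives L₀ (≤ ord 2).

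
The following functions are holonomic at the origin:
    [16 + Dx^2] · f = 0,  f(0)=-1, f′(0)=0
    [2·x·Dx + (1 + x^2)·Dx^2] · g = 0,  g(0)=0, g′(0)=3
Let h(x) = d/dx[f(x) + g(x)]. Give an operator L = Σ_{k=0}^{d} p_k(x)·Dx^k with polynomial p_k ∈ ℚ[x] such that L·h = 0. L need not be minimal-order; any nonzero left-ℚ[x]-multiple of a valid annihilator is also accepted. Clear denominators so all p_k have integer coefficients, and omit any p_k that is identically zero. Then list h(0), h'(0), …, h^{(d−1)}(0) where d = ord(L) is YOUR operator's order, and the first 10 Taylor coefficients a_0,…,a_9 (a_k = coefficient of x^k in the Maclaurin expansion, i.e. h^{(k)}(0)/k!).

L = (64·x + 704·x^3 + 256·x^5) + (112 + 416·x^2 + 432·x^4 + 128·x^6)·Dx + (4·x + 44·x^3 + 16·x^5)·Dx^2 + (7 + 26·x^2 + 27·x^4 + 8·x^6)·Dx^3  (order 3).
h: a_k = 3, 16, -3, -128/3, 3, 512/15, -3, -4096/315, 3, 8192/2835, …
ICs: h(0) = 3, h′(0) = 16, h′′(0) = -6.

f: a_k = -1, 0, 8, 0, -32/3, 0, 256/45, 0, -512/315, 0, …
g: a_k = 0, 3, 0, -1, 0, 3/5, 0, -3/7, 0, 1/3, …
L₀ := lclm(L_f,L_g); ord L₀ ≤ 2+2.
h₀' ⇒ L via d/dx closure of L₀.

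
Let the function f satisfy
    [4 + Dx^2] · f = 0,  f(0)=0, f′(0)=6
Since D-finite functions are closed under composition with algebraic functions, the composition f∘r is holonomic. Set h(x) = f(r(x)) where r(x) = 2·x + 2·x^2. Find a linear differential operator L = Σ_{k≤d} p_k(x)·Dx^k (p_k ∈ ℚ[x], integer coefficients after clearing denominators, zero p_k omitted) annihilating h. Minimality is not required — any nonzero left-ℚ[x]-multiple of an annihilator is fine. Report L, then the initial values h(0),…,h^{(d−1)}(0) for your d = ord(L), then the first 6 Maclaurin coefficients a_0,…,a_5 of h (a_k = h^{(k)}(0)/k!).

f: a_k = 0, 6, 0, -4, 0, 4/5, …
Change of var in L_f (x↦r) gives L₀.
L = (16 + 96·x + 192·x^2 + 128·x^3) - 2·Dx + (1 + 2·x)·Dx^2  (order 2).
h: a_k = 0, 12, 12, -32, -96, -352/5, …
ICs: h(0) = 0, h′(0) = 12.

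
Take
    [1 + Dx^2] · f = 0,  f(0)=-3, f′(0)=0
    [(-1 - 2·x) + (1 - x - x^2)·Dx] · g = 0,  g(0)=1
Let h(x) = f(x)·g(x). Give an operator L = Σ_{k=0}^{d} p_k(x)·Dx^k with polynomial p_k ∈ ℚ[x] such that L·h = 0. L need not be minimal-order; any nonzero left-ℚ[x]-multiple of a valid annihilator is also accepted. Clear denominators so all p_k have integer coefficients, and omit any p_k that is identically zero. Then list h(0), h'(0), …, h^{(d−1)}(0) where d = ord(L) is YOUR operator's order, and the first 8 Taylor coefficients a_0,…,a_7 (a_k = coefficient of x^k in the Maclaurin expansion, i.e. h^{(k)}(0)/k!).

L = (1 + x + x^2) + (2 + 4·x)·Dx + (-1 + x + x^2)·Dx^2  (order 2).
h: a_k = -3, -3, -9/2, -15/2, -97/8, -157/8, -7619/240, -12329/240, …
ICs: h(0) = -3, h′(0) = -3.

f: a_k = -3, 0, 3/2, 0, -1/8, 0, 1/240, 0, …
g: a_k = 1, 1, 2, 3, 5, 8, 13, 21, …
Product ⇒ symmetric product L₀, ord ≤ 2.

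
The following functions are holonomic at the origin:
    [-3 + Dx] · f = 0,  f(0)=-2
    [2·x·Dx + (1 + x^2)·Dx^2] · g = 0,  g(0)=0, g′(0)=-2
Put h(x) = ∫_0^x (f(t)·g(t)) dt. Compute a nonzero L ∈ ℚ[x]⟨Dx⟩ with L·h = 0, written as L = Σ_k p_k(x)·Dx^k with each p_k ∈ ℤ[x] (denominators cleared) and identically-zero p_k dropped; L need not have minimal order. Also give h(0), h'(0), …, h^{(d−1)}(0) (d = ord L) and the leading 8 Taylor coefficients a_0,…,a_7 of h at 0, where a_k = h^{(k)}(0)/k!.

L = (9 - 6·x + 9·x^2)·Dx + (-6 + 2·x - 6·x^2)·Dx^2 + (1 + x^2)·Dx^3  (order 3).
h: a_k = 0, 0, 2, 4, 25/6, 14/5, 83/60, 9/14, …
ICs: h(0) = 0, h′(0) = 0, h′′(0) = 4.

f: a_k = -2, -6, -9, -9, -27/4, -81/20, -81/40, -243/280, …
g: a_k = 0, -2, 0, 2/3, 0, -2/5, 0, 2/7, …
Product ⇒ symmetric product L₀, ord ≤ 2.
h=∫₀ˣh₀: take L = L₀·Dx.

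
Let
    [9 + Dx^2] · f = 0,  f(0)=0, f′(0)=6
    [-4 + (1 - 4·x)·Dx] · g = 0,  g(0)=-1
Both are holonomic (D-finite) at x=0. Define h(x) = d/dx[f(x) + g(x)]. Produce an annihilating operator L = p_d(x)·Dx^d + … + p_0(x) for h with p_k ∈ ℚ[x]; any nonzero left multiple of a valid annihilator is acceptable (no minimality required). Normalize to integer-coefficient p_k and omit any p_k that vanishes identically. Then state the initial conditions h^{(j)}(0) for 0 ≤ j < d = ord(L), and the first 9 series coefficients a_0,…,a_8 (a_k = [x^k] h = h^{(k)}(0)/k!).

L = (4824 - 1728·x + 3456·x^2) + (-315 + 1476·x - 1296·x^2 + 1728·x^3)·Dx + (536 - 192·x + 384·x^2)·Dx^2 + (-35 + 164·x - 144·x^2 + 192·x^3)·Dx^3  (order 3).
h: a_k = 2, -32, -219, -1024, -20399/4, -24576, -4587763/40, -524288, -5284820853/2240, …
ICs: h(0) = 2, h′(0) = -32, h′′(0) = -438.

f: a_k = 0, 6, 0, -9, 0, 81/20, 0, -243/280, 0, …
g: a_k = -1, -4, -16, -64, -256, -1024, -4096, -16384, -65536, …
Weyl lclm of L_f,L_g ⇒ L₀ (ord ≤ 3).
h₀' ⇒ L via d/dx closure of L₀.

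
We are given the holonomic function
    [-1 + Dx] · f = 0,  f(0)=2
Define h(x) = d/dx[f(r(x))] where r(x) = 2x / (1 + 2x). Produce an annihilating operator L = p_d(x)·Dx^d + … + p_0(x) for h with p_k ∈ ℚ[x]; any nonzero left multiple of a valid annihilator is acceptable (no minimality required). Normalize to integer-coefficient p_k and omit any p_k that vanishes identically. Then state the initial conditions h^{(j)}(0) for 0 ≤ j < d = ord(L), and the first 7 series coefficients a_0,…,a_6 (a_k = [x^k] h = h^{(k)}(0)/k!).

L = (-2 - 8·x) + (-1 - 4·x - 4·x^2)·Dx  (order 1).
h: a_k = 4, -8, 8, 16/3, -152/3, 2416/15, -17456/45, …
ICs: h(0) = 4.

f: a_k = 2, 2, 1, 1/3, 1/12, 1/60, 1/360, …
f∘r: x↦r, Dx↦Dx/r' in L_f ⇒ L₀.
Differentiate: ansatz ord ≤ ord L₀ ⇒ L.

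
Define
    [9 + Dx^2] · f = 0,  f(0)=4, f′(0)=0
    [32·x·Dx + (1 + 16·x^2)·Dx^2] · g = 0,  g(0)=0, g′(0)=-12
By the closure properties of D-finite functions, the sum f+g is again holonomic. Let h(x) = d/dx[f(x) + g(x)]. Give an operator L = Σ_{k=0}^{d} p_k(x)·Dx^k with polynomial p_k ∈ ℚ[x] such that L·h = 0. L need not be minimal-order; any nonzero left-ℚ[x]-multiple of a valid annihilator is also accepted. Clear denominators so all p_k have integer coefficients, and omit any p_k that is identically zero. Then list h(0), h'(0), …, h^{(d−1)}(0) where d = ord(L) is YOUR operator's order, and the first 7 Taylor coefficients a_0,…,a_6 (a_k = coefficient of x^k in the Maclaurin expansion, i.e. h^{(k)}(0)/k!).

f: a_k = 4, 0, -18, 0, 27/2, 0, -81/20, …
g: a_k = 0, -12, 0, 64, 0, -3072/5, 0, …
Weyl lclm of L_f,L_g ⇒ L₀ (ord ≤ 4).
Differentiate: ansatz ord ≤ ord L₀ ⇒ L.
L = (-52704·x + 967680·x^3 + 663552·x^5) + (-207 + 13104·x^2 + 283392·x^4 + 331776·x^6)·Dx + (-5856·x + 107520·x^3 + 73728·x^5)·Dx^2 + (-23 + 1456·x^2 + 31488·x^4 + 36864·x^6)·Dx^3  (order 3).
h: a_k = -12, -36, 192, 54, -3072, -243/10, 49152, …
ICs: h(0) = -12, h′(0) = -36, h′′(0) = 384.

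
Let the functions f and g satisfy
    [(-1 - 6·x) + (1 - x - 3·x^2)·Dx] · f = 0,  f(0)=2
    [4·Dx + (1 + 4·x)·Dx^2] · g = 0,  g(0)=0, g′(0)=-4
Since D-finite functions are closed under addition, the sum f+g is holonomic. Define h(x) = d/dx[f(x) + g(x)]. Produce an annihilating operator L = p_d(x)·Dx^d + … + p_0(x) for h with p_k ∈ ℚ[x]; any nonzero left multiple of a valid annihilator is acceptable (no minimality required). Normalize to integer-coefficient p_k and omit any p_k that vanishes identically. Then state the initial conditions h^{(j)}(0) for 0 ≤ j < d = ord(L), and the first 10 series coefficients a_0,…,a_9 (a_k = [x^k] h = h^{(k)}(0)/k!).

f: a_k = 2, 2, 8, 14, 38, 80, 194, 434, 1016, 2318, …
g: a_k = 0, -4, 8, -64/3, 64, -1024/5, 2048/3, -16384/7, 8192, -262144/9, …
f+g: L₀ = lclm(L_f,L_g), ord ≤ 1+2.
Derive L from L₀ (diff closure).
L = (212 + 1072·x + 3144·x^2 + 2160·x^3 + 2592·x^4) + (5 + 248·x + 1922·x^2 + 4308·x^3 + 4464·x^4 + 4320·x^5)·Dx + (-6 - 53·x - 108·x^2 + 110·x^3 + 519·x^4 + 1044·x^5 + 864·x^6)·Dx^2  (order 2).
h: a_k = -2, 32, -22, 408, -624, 5260, -13346, 73664, -241282, 1102236, …
ICs: h(0) = -2, h′(0) = 32.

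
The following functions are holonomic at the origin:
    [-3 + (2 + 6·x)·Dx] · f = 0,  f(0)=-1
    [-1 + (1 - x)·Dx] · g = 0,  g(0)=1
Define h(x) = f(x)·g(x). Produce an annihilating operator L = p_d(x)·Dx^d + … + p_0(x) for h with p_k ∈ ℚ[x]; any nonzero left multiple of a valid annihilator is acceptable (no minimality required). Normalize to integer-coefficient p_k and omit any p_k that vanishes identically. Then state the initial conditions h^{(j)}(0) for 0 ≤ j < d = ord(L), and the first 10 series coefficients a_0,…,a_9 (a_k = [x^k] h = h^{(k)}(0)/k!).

f: a_k = -1, -3/2, 9/8, -27/16, 405/128, -1701/256, 15309/1024, -72171/2048, 2814669/32768, -14073345/65536, …
g: a_k = 1, 1, 1, 1, 1, 1, 1, 1, 1, 1, …
h₀=f·g: eliminate ⇒ L₀, order ≤ 1·1.
L = (5 + 3·x) + (-2 - 4·x + 6·x^2)·Dx  (order 1).
h: a_k = -1, -5/2, -11/8, -49/16, 13/128, -1675/256, 8609/1024, -54953/2048, 1935421/32768, -10202503/65536, …
ICs: h(0) = -1.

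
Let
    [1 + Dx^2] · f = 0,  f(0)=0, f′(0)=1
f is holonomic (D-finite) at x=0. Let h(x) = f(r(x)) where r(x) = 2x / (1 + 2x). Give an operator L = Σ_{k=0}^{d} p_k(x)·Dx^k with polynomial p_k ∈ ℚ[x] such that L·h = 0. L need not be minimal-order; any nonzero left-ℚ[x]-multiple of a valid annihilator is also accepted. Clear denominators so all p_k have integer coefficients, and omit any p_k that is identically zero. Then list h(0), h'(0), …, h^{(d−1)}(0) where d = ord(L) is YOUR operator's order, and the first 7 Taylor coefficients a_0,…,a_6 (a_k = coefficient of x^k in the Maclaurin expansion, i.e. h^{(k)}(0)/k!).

f: a_k = 0, 1, 0, -1/6, 0, 1/120, 0, …
L₀ from L_f via x↦r, Dx↦r'^{-1}Dx.
L = 4 + (4 + 24·x + 48·x^2 + 32·x^3)·Dx + (1 + 8·x + 24·x^2 + 32·x^3 + 16·x^4)·Dx^2  (order 2).
h: a_k = 0, 2, -4, 20/3, -8, 4/15, 40, …
ICs: h(0) = 0, h′(0) = 2.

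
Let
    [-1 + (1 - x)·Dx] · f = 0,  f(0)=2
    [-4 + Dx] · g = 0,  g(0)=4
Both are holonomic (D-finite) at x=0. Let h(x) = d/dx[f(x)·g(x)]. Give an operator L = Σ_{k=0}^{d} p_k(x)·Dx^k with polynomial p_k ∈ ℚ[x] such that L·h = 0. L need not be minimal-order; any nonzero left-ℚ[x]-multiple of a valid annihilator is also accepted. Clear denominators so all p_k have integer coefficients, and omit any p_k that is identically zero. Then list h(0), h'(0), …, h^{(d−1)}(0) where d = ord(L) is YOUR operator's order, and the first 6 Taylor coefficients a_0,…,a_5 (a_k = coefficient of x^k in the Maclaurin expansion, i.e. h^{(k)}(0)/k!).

f: a_k = 2, 2, 2, 2, 2, 2, …
g: a_k = 4, 16, 32, 128/3, 128/3, 512/15, …
Product ⇒ symmetric product L₀, ord ≤ 1.
Derive L from L₀ (diff closure).
L = (26 - 40·x + 16·x^2) + (-5 + 9·x - 4·x^2)·Dx  (order 1).
h: a_k = 40, 208, 568, 3296/3, 5144/3, 6992/3, …
ICs: h(0) = 40.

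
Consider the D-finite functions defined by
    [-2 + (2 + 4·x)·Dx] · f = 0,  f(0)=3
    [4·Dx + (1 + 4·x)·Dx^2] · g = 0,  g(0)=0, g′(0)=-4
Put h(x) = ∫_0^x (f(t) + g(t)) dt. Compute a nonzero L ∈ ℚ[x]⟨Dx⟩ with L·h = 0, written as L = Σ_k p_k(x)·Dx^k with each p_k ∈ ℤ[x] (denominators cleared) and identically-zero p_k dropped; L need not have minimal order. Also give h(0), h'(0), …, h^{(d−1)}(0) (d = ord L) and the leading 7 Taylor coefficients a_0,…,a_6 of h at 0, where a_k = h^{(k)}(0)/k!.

L = (20 + 16·x)·Dx^2 + (29 + 104·x + 80·x^2)·Dx^3 + (3 + 22·x + 48·x^2 + 32·x^3)·Dx^4  (order 4).
h: a_k = 0, 3, -1/2, 13/6, -119/24, 497/40, -8087/240, …
ICs: h(0) = 0, h′(0) = 3, h′′(0) = -1, h′′′(0) = 13.

f: a_k = 3, 3, -3/2, 3/2, -15/8, 21/8, -63/16, …
g: a_k = 0, -4, 8, -64/3, 64, -1024/5, 2048/3, …
Sum ⇒ L₀ = lclm(L_f,L_g) in ℚ(x)⟨Dx⟩.
h=∫₀ˣh₀: take L = L₀·Dx.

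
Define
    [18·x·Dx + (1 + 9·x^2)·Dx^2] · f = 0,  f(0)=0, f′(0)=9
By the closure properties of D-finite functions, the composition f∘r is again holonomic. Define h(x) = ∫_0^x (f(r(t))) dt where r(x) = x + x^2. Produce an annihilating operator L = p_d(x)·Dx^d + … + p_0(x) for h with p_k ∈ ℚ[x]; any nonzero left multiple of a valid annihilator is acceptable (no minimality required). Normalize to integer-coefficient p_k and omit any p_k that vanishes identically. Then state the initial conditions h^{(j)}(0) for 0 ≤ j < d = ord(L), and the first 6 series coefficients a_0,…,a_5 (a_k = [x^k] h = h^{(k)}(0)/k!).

L = (-2 + 18·x + 72·x^2 + 108·x^3 + 54·x^4)·Dx^2 + (1 + 2·x + 9·x^2 + 36·x^3 + 45·x^4 + 18·x^5)·Dx^3  (order 3).
h: a_k = 0, 0, 9/2, 3, -27/4, -81/5, …
ICs: h(0) = 0, h′(0) = 0, h′′(0) = 9.

f: a_k = 0, 9, 0, -27, 0, 729/5, …
Substitute x→r, Dx→(1/r')Dx; clear ⇒ L₀.
Integrate: L := L₀·Dx.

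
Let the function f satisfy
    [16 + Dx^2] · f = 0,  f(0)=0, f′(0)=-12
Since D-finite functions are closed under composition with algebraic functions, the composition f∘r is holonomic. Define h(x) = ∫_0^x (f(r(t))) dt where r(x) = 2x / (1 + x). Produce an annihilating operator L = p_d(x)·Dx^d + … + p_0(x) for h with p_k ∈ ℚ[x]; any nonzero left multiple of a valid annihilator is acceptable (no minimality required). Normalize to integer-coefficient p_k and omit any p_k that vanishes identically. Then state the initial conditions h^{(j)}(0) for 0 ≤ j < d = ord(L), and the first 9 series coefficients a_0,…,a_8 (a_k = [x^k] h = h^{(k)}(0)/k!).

f: a_k = 0, -12, 0, 32, 0, -128/5, 0, 1024/105, 0, …
f∘r: x↦r, Dx↦Dx/r' in L_f ⇒ L₀.
h=∫₀ˣh₀: take L = L₀·Dx.
L = 64·Dx + (2 + 6·x + 6·x^2 + 2·x^3)·Dx^2 + (1 + 4·x + 6·x^2 + 4·x^3 + x^4)·Dx^3  (order 3).
h: a_k = 0, 0, -12, 8, 58, -744/5, 1732/15, 1560/7, -94811/105, …
ICs: h(0) = 0, h′(0) = 0, h′′(0) = -24.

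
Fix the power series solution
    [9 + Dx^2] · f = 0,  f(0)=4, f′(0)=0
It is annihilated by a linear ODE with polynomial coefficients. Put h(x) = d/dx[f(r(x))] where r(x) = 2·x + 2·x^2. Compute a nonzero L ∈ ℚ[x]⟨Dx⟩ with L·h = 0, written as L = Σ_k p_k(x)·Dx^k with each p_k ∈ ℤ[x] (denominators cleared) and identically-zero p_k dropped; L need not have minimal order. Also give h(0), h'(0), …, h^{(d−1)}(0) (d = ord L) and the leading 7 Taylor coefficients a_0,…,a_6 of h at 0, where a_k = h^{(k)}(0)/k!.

f: a_k = 4, 0, -18, 0, 27/2, 0, -81/20, …
f∘r: x↦r, Dx↦Dx/r' in L_f ⇒ L₀.
Differentiate: ansatz ord ≤ ord L₀ ⇒ L.
L = (48 + 288·x + 864·x^2 + 1152·x^3 + 576·x^4) + (-6 - 12·x)·Dx + (1 + 4·x + 4·x^2)·Dx^2  (order 2).
h: a_k = 0, -144, -432, 576, 4320, 31104/5, -24192/5, …
ICs: h(0) = 0, h′(0) = -144.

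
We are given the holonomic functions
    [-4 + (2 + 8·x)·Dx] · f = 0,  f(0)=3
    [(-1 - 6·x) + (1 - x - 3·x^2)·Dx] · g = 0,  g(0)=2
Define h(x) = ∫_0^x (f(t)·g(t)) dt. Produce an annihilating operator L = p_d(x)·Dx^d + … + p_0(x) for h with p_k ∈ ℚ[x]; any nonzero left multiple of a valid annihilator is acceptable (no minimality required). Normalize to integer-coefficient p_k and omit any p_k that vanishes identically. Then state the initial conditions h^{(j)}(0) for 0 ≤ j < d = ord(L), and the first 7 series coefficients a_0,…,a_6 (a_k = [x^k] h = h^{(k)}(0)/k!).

L = (3 + 8·x + 18·x^2)·Dx + (-1 - 3·x + 7·x^2 + 12·x^3)·Dx^2  (order 2).
h: a_k = 0, 6, 9, 8, 51/2, 114/5, 98, …
ICs: h(0) = 0, h′(0) = 6.

f: a_k = 3, 6, -6, 12, -30, 84, -252, …
g: a_k = 2, 2, 8, 14, 38, 80, 194, …
h₀=f·g: eliminate ⇒ L₀, order ≤ 1·1.
h=∫₀ˣh₀: take L = L₀·Dx.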